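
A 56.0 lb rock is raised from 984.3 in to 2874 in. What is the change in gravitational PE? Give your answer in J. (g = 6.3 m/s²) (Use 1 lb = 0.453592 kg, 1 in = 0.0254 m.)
Convert to SI: m = 25.4012 kg, Δh = 47.9984 m
ΔPE = mgΔh = (25.4012)(6.3)(47.9984) = 7681 J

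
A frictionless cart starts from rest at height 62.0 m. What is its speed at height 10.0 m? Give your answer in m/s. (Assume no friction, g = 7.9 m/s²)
mgh₁ = mgh₂ + ½mv² ⇒ v = √(2g(h₁−h₂)) = √(2·7.9·52.0) = 28.66 m/s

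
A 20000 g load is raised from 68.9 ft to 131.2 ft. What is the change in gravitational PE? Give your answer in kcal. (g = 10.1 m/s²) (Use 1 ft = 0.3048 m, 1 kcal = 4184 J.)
Convert to SI: m = 20.0 kg, Δh = 18.989 m
ΔPE = mgΔh = (20.0)(10.1)(18.989) = 3835.79 J = 0.9168 kcal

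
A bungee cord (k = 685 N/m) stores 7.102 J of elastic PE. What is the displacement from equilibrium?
x = √(2·PE/k) = √(2·7.102/685) = 0.144 m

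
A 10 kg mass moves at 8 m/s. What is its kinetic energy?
KE = ½mv² = ½(10)(8)² = 320.0 J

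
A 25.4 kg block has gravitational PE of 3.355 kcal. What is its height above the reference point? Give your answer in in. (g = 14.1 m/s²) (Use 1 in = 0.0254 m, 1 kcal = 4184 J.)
Convert to SI: m = 25.4 kg, PE = 14037.3 J
h = PE/(mg) = 14037.3/(25.4·14.1) = 39.1951 m = 1543 in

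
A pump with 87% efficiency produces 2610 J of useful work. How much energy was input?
W_in = W_out/η = 2610/0.87 = 3000 J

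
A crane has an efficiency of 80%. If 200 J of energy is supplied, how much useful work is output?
W_out = η·W_in = 0.8·200 = 160.0 J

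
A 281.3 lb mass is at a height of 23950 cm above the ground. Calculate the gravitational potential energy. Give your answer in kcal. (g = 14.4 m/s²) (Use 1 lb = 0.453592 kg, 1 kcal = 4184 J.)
Convert to SI: m = 127.595 kg, h = 239.5 m
PE = mgh = (127.595)(14.4)(239.5) = 440051 J = 105.2 kcal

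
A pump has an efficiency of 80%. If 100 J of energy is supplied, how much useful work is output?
W_out = η·W_in = 0.8·100 = 80.0 J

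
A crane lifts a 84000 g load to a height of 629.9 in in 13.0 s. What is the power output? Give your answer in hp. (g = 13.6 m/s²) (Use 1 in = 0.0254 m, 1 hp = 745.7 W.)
Convert to SI: m = 84.0 kg, h = 15.9995 m, t = 13.0 s
P = mgh/t = (84.0)(13.6)(15.9995)/13.0 = 1405.98 W = 1.885 hp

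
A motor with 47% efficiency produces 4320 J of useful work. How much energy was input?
W_in = W_out/η = 4320/0.47 = 9191 J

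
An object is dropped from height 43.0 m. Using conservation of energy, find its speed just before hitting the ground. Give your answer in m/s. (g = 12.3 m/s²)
mgh = ½mv² ⇒ v = √(2gh) = √(2·12.3·43.0) = 32.52 m/s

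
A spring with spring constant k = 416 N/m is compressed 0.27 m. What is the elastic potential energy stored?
PE = ½kx² = ½(416)(0.27)² = 15.16 J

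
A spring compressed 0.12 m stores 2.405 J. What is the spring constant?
k = 2·PE/x² = 2·2.405/(0.12)² = 334.0 N/m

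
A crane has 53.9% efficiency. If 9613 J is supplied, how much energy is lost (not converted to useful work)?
W_lost = W_in(1 − η) = 9613·(1 − 0.539) = 4432 J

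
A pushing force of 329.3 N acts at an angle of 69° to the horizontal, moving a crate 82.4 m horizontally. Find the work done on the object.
W = F·d·cosθ = (329.3)(82.4)cos(69°) = 9724 J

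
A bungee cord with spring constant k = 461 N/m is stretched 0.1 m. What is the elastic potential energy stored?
PE = ½kx² = ½(461)(0.1)² = 2.305 J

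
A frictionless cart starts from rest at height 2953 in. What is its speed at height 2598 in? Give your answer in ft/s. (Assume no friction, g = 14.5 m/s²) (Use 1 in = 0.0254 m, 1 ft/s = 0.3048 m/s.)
Convert to SI: h₁−h₂ = 9.017 m
mgh₁ = mgh₂ + ½mv² ⇒ v = √(2g(h₁−h₂)) = √(2·14.5·9.017) = 16.1707 m/s = 53.05 ft/s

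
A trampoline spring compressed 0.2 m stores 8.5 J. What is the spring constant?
k = 2·PE/x² = 2·8.5/(0.2)² = 425.0 N/m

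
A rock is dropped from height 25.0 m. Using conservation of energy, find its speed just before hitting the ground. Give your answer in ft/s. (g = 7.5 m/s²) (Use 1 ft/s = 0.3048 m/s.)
mgh = ½mv² ⇒ v = √(2gh) = √(2·7.5·25.0) = 19.3649 m/s = 63.53 ft/s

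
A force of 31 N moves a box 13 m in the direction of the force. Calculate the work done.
W = F·d = (31)(13) = 403.0 J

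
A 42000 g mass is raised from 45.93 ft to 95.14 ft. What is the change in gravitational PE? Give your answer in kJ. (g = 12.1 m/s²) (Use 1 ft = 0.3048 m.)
Convert to SI: m = 42.0 kg, Δh = 14.9992 m
ΔPE = mgΔh = (42.0)(12.1)(14.9992) = 7622.6 J = 7.623 kJ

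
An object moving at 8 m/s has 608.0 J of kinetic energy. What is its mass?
m = 2·KE/v² = 2·608.0/(8)² = 19.0 kg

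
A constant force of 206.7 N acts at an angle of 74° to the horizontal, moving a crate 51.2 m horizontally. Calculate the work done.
W = F·d·cosθ = (206.7)(51.2)cos(74°) = 2917 J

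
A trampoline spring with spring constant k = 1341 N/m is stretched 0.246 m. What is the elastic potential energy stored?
PE = ½kx² = ½(1341)(0.246)² = 40.58 J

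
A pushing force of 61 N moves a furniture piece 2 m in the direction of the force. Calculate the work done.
W = F·d = (61)(2) = 122.0 J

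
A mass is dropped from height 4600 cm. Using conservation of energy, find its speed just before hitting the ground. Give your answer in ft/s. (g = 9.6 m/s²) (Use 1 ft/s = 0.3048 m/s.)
Convert to SI: h = 46.0 m
mgh = ½mv² ⇒ v = √(2gh) = √(2·9.6·46.0) = 29.7187 m/s = 97.5 ft/s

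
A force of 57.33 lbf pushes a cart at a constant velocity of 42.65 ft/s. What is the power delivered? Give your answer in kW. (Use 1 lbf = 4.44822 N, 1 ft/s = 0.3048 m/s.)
Convert to SI: F = 255.016 N, v = 12.9997 m/s
P = Fv = (255.016)(12.9997) = 3315.14 W = 3.315 kW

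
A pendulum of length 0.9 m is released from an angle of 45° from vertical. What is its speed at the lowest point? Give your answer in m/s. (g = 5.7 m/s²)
h = L(1 − cosθ) = 0.9(1 − cos45°) = 0.263604 m
v = √(2gh) = √(2·5.7·0.263604) = 1.734 m/s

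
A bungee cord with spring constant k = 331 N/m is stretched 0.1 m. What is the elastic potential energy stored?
PE = ½kx² = ½(331)(0.1)² = 1.655 J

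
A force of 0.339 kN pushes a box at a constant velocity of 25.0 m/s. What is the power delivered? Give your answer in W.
Convert to SI: F = 339.0 N, v = 25.0 m/s
P = Fv = (339.0)(25.0) = 8475 W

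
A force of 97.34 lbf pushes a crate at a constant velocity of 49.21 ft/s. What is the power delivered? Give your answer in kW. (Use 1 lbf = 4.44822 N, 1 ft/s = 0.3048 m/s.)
Convert to SI: F = 432.99 N, v = 14.9992 m/s
P = Fv = (432.99)(14.9992) = 6494.5 W = 6.495 kW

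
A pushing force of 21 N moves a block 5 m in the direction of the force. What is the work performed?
W = F·d = (21)(5) = 105.0 J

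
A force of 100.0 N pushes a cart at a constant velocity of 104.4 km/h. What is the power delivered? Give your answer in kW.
Convert to SI: F = 100.0 N, v = 29.0 m/s
P = Fv = (100.0)(29.0) = 2900.0 W = 2.9 kW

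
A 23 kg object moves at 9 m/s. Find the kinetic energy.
KE = ½mv² = ½(23)(9)² = 931.5 J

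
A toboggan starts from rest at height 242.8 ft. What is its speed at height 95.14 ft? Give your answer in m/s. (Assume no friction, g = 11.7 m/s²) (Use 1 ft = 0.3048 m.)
Convert to SI: h₁−h₂ = 45.0068 m
mgh₁ = mgh₂ + ½mv² ⇒ v = √(2g(h₁−h₂)) = √(2·11.7·45.0068) = 32.45 m/s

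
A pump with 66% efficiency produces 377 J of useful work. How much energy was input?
W_in = W_out/η = 377/0.66 = 571.2 J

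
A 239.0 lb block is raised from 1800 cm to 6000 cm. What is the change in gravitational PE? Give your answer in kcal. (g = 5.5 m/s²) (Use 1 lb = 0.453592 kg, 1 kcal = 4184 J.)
Convert to SI: m = 108.408 kg, Δh = 42.0 m
ΔPE = mgΔh = (108.408)(5.5)(42.0) = 25042.4 J = 5.985 kcal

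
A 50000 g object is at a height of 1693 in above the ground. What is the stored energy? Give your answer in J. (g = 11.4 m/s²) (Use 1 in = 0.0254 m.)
Convert to SI: m = 50.0 kg, h = 43.0022 m
PE = mgh = (50.0)(11.4)(43.0022) = 24510 J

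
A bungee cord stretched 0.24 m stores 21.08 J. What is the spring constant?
k = 2·PE/x² = 2·21.08/(0.24)² = 731.9 N/m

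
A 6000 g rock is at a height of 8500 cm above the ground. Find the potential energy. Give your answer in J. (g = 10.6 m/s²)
Convert to SI: m = 6.0 kg, h = 85.0 m
PE = mgh = (6.0)(10.6)(85.0) = 5406 J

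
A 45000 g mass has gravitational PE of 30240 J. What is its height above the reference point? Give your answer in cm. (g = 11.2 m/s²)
Convert to SI: m = 45.0 kg, PE = 30240.0 J
h = PE/(mg) = 30240.0/(45.0·11.2) = 60.0 m = 6000 cm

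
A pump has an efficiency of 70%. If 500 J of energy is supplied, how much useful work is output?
W_out = η·W_in = 0.7·500 = 350.0 J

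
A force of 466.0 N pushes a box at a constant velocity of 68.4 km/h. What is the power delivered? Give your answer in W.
Convert to SI: F = 466.0 N, v = 19.0 m/s
P = Fv = (466.0)(19.0) = 8854 W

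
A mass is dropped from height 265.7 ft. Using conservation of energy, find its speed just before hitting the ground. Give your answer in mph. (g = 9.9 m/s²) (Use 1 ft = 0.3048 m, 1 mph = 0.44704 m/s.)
Convert to SI: h = 80.9854 m
mgh = ½mv² ⇒ v = √(2gh) = √(2·9.9·80.9854) = 40.0439 m/s = 89.58 mph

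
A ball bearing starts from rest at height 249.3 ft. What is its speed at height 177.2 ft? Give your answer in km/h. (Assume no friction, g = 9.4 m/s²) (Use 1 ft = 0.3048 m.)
Convert to SI: h₁−h₂ = 21.9761 m
mgh₁ = mgh₂ + ½mv² ⇒ v = √(2g(h₁−h₂)) = √(2·9.4·21.9761) = 20.3261 m/s = 73.17 km/h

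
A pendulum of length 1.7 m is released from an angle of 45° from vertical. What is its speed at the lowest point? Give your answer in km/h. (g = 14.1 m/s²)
h = L(1 − cosθ) = 1.7(1 − cos45°) = 0.497918 m
v = √(2gh) = √(2·14.1·0.497918) = 3.74717 m/s = 13.49 km/h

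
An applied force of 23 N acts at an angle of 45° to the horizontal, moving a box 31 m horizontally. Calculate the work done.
W = F·d·cosθ = (23)(31)cos(45°) = 504.2 J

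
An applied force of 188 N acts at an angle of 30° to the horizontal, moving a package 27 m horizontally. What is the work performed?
W = F·d·cosθ = (188)(27)cos(30°) = 4396 J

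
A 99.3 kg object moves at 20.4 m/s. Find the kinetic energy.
KE = ½mv² = ½(99.3)(20.4)² = 20660 J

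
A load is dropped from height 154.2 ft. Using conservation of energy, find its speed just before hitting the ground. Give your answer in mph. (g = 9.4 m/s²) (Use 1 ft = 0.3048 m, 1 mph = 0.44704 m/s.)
Convert to SI: h = 47.0002 m
mgh = ½mv² ⇒ v = √(2gh) = √(2·9.4·47.0002) = 29.7255 m/s = 66.49 mph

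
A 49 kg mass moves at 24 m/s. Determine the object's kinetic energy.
KE = ½mv² = ½(49)(24)² = 14112.0 J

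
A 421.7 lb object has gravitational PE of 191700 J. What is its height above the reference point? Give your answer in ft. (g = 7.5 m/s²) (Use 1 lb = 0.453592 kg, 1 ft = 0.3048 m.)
Convert to SI: m = 191.28 kg, PE = 191700 J
h = PE/(mg) = 191700/(191.28·7.5) = 133.626 m = 438.4 ft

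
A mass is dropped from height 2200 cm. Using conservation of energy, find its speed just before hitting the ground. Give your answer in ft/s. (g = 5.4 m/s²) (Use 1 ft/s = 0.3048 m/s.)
Convert to SI: h = 22.0 m
mgh = ½mv² ⇒ v = √(2gh) = √(2·5.4·22.0) = 15.4143 m/s = 50.57 ft/s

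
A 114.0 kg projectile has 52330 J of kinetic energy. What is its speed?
v = √(2·KE/m) = √(2·52330/114.0) = 30.3 m/s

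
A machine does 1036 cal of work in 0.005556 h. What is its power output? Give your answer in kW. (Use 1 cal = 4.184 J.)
Convert to SI: W = 4334.62 J, t = 20.0016 s
P = W/t = 4334.62/20.0016 = 216.714 W = 0.2167 kW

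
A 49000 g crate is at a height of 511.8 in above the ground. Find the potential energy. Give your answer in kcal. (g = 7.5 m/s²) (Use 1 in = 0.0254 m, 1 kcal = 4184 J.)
Convert to SI: m = 49.0 kg, h = 12.9997 m
PE = mgh = (49.0)(7.5)(12.9997) = 4777.4 J = 1.142 kcal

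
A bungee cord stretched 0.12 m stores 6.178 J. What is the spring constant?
k = 2·PE/x² = 2·6.178/(0.12)² = 858.1 N/m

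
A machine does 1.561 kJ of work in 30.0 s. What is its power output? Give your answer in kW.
Convert to SI: W = 1561.0 J, t = 30.0 s
P = W/t = 1561.0/30.0 = 52.0333 W = 0.05203 kW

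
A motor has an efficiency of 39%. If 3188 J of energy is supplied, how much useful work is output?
W_out = η·W_in = 0.39·3188 = 1243.32 J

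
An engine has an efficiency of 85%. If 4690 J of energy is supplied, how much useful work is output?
W_out = η·W_in = 0.85·4690 = 3986.5 J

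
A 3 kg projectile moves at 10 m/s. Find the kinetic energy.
KE = ½mv² = ½(3)(10)² = 150.0 J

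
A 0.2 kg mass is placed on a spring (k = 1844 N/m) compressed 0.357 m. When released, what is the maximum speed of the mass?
½kx² = ½mv² ⇒ v = x√(k/m) = (0.357)√(1844/0.2) = 34.28 m/s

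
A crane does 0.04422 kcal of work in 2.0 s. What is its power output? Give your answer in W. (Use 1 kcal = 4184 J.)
Convert to SI: W = 185.016 J, t = 2.0 s
P = W/t = 185.016/2.0 = 92.51 W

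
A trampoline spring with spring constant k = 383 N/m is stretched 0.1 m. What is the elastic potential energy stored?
PE = ½kx² = ½(383)(0.1)² = 1.915 J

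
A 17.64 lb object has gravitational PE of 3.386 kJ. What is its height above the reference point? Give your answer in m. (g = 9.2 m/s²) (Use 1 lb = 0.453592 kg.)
Convert to SI: m = 8.00136 kg, PE = 3386.0 J
h = PE/(mg) = 3386.0/(8.00136·9.2) = 46.0 m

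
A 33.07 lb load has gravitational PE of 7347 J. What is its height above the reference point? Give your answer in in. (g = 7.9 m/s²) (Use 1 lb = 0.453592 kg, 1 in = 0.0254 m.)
Convert to SI: m = 15.0003 kg, PE = 7347.0 J
h = PE/(mg) = 7347.0/(15.0003·7.9) = 61.9988 m = 2441 in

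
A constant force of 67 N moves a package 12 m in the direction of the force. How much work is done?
W = F·d = (67)(12) = 804.0 J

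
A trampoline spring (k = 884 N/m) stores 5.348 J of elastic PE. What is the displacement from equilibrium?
x = √(2·PE/k) = √(2·5.348/884) = 0.11 m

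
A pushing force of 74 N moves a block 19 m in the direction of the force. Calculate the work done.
W = F·d = (74)(19) = 1406 J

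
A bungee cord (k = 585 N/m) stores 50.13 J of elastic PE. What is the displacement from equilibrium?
x = √(2·PE/k) = √(2·50.13/585) = 0.414 m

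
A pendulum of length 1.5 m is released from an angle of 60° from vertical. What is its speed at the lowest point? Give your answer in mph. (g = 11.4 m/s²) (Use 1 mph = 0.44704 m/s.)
h = L(1 − cosθ) = 1.5(1 − cos60°) = 0.75 m
v = √(2gh) = √(2·11.4·0.75) = 4.13521 m/s = 9.25 mph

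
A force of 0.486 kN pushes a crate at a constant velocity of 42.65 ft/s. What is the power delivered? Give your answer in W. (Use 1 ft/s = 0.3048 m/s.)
Convert to SI: F = 486.0 N, v = 12.9997 m/s
P = Fv = (486.0)(12.9997) = 6318 W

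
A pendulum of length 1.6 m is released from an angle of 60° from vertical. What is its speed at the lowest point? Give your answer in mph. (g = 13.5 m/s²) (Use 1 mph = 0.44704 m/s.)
h = L(1 − cosθ) = 1.6(1 − cos60°) = 0.8 m
v = √(2gh) = √(2·13.5·0.8) = 4.64758 m/s = 10.4 mph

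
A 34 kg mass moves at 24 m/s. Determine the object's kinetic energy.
KE = ½mv² = ½(34)(24)² = 9792.0 J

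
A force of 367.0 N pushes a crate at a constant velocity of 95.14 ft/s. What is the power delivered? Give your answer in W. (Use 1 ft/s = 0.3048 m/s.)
Convert to SI: F = 367.0 N, v = 28.9987 m/s
P = Fv = (367.0)(28.9987) = 10640 W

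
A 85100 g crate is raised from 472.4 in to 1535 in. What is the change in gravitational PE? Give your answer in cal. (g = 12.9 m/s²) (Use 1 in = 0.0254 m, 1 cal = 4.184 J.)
Convert to SI: m = 85.1 kg, Δh = 26.99 m
ΔPE = mgΔh = (85.1)(12.9)(26.99) = 29629.4 J = 7082 cal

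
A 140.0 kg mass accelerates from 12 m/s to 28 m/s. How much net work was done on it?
W = ΔKE = ½m(v₂² − v₁²) = ½(140.0)(28² − 12²) = 44800.0 J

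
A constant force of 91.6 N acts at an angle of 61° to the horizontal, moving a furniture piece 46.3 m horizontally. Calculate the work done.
W = F·d·cosθ = (91.6)(46.3)cos(61°) = 2056 J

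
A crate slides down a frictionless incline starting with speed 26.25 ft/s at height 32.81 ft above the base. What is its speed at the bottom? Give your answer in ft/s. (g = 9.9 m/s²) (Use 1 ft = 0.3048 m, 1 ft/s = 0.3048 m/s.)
Convert to SI: v₀ = 8.001 m/s, h = 10.0005 m
½mv₀² + mgh = ½mv² ⇒ v = √(v₀² + 2gh) = √(8.001² + 2·9.9·10.0005) = 16.1872 m/s = 53.11 ft/s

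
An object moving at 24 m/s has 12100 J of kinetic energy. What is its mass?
m = 2·KE/v² = 2·12100/(24)² = 42.01 kg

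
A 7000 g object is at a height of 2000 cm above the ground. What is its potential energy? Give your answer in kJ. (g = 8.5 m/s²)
Convert to SI: m = 7.0 kg, h = 20.0 m
PE = mgh = (7.0)(8.5)(20.0) = 1190.0 J = 1.19 kJ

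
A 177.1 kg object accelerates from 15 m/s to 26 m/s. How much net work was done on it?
W = ΔKE = ½m(v₂² − v₁²) = ½(177.1)(26² − 15²) = 39936.05 J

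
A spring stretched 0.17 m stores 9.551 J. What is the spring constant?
k = 2·PE/x² = 2·9.551/(0.17)² = 661.0 N/m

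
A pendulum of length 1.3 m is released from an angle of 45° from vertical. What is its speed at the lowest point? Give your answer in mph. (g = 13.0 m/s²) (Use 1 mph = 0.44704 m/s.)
h = L(1 − cosθ) = 1.3(1 − cos45°) = 0.380761 m
v = √(2gh) = √(2·13.0·0.380761) = 3.14639 m/s = 7.038 mph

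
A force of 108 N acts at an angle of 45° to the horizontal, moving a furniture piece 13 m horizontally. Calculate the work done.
W = F·d·cosθ = (108)(13)cos(45°) = 992.8 J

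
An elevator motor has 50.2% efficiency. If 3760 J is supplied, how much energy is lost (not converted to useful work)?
W_lost = W_in(1 − η) = 3760·(1 − 0.502) = 1872 J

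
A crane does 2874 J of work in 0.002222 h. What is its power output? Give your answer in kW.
Convert to SI: W = 2874.0 J, t = 7.9992 s
P = W/t = 2874.0/7.9992 = 359.286 W = 0.3593 kW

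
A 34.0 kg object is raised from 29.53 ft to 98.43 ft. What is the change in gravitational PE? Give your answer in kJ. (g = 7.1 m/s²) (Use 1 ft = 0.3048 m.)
Convert to SI: m = 34.0 kg, Δh = 21.0007 m
ΔPE = mgΔh = (34.0)(7.1)(21.0007) = 5069.57 J = 5.07 kJ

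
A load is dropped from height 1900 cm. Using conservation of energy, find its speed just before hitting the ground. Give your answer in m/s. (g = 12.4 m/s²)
Convert to SI: h = 19.0 m
mgh = ½mv² ⇒ v = √(2gh) = √(2·12.4·19.0) = 21.71 m/s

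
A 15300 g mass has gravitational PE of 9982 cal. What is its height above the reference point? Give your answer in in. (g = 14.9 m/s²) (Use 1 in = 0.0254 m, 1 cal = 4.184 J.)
Convert to SI: m = 15.3 kg, PE = 41764.7 J
h = PE/(mg) = 41764.7/(15.3·14.9) = 183.203 m = 7213 in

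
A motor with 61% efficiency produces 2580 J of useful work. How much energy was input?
W_in = W_out/η = 2580/0.61 = 4230 J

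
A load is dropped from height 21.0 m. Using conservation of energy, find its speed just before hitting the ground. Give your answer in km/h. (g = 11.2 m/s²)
mgh = ½mv² ⇒ v = √(2gh) = √(2·11.2·21.0) = 21.6887 m/s = 78.08 km/h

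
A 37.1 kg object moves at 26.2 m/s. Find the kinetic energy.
KE = ½mv² = ½(37.1)(26.2)² = 12730 J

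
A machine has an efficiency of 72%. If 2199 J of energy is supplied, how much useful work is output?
W_out = η·W_in = 0.72·2199 = 1583.28 J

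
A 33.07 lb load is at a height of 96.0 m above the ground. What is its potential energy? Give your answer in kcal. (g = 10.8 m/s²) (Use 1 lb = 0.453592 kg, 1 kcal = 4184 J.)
Convert to SI: m = 15.0003 kg, h = 96.0 m
PE = mgh = (15.0003)(10.8)(96.0) = 15552.3 J = 3.717 kcal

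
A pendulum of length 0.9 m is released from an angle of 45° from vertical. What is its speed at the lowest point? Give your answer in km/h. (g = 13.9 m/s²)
h = L(1 − cosθ) = 0.9(1 − cos45°) = 0.263604 m
v = √(2gh) = √(2·13.9·0.263604) = 2.70706 m/s = 9.745 km/h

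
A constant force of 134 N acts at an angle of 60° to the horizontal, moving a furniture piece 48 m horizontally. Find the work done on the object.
W = F·d·cosθ = (134)(48)cos(60°) = 3216 J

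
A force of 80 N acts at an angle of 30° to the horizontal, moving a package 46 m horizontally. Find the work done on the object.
W = F·d·cosθ = (80)(46)cos(30°) = 3187 J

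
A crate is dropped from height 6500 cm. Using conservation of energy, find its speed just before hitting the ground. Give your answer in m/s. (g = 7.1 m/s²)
Convert to SI: h = 65.0 m
mgh = ½mv² ⇒ v = √(2gh) = √(2·7.1·65.0) = 30.38 m/s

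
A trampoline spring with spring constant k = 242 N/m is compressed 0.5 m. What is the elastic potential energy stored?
PE = ½kx² = ½(242)(0.5)² = 30.25 J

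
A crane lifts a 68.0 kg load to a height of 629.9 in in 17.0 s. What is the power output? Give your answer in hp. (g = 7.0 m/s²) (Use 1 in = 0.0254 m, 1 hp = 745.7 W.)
Convert to SI: m = 68.0 kg, h = 15.9995 m, t = 17.0 s
P = mgh/t = (68.0)(7.0)(15.9995)/17.0 = 447.985 W = 0.6008 hp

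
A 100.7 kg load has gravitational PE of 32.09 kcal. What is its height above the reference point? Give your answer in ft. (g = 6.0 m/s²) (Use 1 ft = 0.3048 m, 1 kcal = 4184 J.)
Convert to SI: m = 100.7 kg, PE = 134265 J
h = PE/(mg) = 134265/(100.7·6.0) = 222.219 m = 729.1 ft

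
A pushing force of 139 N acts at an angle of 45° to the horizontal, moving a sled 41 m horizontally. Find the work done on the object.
W = F·d·cosθ = (139)(41)cos(45°) = 4030 J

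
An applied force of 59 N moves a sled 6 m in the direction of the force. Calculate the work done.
W = F·d = (59)(6) = 354.0 J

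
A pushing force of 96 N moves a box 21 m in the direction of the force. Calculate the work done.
W = F·d = (96)(21) = 2016 J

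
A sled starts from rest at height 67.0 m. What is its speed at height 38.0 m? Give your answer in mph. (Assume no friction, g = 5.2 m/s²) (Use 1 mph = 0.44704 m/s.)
mgh₁ = mgh₂ + ½mv² ⇒ v = √(2g(h₁−h₂)) = √(2·5.2·29.0) = 17.3666 m/s = 38.85 mph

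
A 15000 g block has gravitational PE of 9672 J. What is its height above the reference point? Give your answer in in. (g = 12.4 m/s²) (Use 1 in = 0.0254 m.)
Convert to SI: m = 15.0 kg, PE = 9672.0 J
h = PE/(mg) = 9672.0/(15.0·12.4) = 52.0 m = 2047 in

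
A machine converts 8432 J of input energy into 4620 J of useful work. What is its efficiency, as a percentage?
η = W_out/W_in = 4620/8432 = 54.79%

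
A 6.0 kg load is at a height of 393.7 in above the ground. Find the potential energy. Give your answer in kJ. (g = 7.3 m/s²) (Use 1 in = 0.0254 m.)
Convert to SI: m = 6.0 kg, h = 9.99998 m
PE = mgh = (6.0)(7.3)(9.99998) = 437.999 J = 0.438 kJ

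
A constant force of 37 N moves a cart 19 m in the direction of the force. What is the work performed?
W = F·d = (37)(19) = 703.0 J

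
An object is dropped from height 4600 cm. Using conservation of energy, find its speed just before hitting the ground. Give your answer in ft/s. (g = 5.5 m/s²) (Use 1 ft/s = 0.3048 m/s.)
Convert to SI: h = 46.0 m
mgh = ½mv² ⇒ v = √(2gh) = √(2·5.5·46.0) = 22.4944 m/s = 73.8 ft/s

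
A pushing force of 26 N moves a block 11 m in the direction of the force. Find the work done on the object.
W = F·d = (26)(11) = 286.0 J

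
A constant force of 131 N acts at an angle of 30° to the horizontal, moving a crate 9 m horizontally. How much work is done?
W = F·d·cosθ = (131)(9)cos(30°) = 1021 J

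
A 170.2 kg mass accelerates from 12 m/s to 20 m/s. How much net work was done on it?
W = ΔKE = ½m(v₂² − v₁²) = ½(170.2)(20² − 12²) = 21785.6 J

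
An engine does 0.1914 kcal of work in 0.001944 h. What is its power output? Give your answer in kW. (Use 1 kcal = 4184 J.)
Convert to SI: W = 800.818 J, t = 6.9984 s
P = W/t = 800.818/6.9984 = 114.429 W = 0.1144 kW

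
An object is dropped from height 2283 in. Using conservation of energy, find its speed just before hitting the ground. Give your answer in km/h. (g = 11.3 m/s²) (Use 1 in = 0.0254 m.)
Convert to SI: h = 57.9882 m
mgh = ½mv² ⇒ v = √(2gh) = √(2·11.3·57.9882) = 36.2013 m/s = 130.3 km/h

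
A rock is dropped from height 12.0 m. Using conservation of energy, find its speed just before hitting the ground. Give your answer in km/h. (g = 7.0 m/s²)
mgh = ½mv² ⇒ v = √(2gh) = √(2·7.0·12.0) = 12.9615 m/s = 46.66 km/h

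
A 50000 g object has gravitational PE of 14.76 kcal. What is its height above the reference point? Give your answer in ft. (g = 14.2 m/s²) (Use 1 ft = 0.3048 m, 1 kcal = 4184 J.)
Convert to SI: m = 50.0 kg, PE = 61755.8 J
h = PE/(mg) = 61755.8/(50.0·14.2) = 86.9801 m = 285.4 ft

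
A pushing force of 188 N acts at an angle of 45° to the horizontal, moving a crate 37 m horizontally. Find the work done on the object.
W = F·d·cosθ = (188)(37)cos(45°) = 4919 J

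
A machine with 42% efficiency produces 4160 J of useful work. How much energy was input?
W_in = W_out/η = 4160/0.42 = 9905 J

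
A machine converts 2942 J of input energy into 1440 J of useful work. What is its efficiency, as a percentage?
η = W_out/W_in = 1440/2942 = 48.95%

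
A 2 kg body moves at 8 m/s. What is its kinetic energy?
KE = ½mv² = ½(2)(8)² = 64.0 J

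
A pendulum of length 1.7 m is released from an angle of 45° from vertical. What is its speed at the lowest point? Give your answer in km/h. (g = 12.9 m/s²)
h = L(1 − cosθ) = 1.7(1 − cos45°) = 0.497918 m
v = √(2gh) = √(2·12.9·0.497918) = 3.58417 m/s = 12.9 km/h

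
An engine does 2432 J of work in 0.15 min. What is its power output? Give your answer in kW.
Convert to SI: W = 2432.0 J, t = 9.0 s
P = W/t = 2432.0/9.0 = 270.222 W = 0.2702 kW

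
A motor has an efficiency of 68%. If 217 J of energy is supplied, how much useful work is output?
W_out = η·W_in = 0.68·217 = 147.56 J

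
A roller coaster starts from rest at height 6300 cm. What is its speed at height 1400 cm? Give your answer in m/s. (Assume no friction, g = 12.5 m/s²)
Convert to SI: h₁−h₂ = 49.0 m
mgh₁ = mgh₂ + ½mv² ⇒ v = √(2g(h₁−h₂)) = √(2·12.5·49.0) = 35.0 m/s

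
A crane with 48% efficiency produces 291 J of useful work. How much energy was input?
W_in = W_out/η = 291/0.48 = 606.3 J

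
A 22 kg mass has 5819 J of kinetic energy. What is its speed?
v = √(2·KE/m) = √(2·5819/22) = 23.0 m/s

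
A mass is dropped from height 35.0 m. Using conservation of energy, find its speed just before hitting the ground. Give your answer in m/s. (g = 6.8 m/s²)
mgh = ½mv² ⇒ v = √(2gh) = √(2·6.8·35.0) = 21.82 m/s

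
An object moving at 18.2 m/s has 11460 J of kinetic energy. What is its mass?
m = 2·KE/v² = 2·11460/(18.2)² = 69.19 kg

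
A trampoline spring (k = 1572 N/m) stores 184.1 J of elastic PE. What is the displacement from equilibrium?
x = √(2·PE/k) = √(2·184.1/1572) = 0.484 m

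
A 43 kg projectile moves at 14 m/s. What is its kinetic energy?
KE = ½mv² = ½(43)(14)² = 4214.0 J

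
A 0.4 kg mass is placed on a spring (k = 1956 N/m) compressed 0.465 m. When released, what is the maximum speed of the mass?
½kx² = ½mv² ⇒ v = x√(k/m) = (0.465)√(1956/0.4) = 32.52 m/s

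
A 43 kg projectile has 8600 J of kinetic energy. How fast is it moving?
v = √(2·KE/m) = √(2·8600/43) = 20.0 m/s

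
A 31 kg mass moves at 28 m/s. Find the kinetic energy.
KE = ½mv² = ½(31)(28)² = 12152.0 J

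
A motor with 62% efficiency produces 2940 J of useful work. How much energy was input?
W_in = W_out/η = 2940/0.62 = 4742 J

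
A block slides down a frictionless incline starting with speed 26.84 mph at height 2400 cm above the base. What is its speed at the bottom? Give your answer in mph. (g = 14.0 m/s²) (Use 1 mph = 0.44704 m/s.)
Convert to SI: v₀ = 11.9986 m/s, h = 24.0 m
½mv₀² + mgh = ½mv² ⇒ v = √(v₀² + 2gh) = √(11.9986² + 2·14.0·24.0) = 28.5651 m/s = 63.9 mph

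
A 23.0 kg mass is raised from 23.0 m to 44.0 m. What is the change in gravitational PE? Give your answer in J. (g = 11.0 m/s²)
ΔPE = mgΔh = (23.0)(11.0)(21.0) = 5313 J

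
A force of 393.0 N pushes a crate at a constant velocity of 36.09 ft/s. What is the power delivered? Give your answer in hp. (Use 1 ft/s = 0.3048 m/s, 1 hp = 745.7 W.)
Convert to SI: F = 393.0 N, v = 11.0002 m/s
P = Fv = (393.0)(11.0002) = 4323.09 W = 5.797 hp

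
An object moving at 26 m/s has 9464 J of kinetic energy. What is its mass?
m = 2·KE/v² = 2·9464/(26)² = 28.0 kg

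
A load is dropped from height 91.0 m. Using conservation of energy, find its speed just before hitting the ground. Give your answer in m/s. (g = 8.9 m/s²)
mgh = ½mv² ⇒ v = √(2gh) = √(2·8.9·91.0) = 40.25 m/s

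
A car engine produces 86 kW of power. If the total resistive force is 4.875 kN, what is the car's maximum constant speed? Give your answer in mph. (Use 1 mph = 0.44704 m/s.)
Convert to SI: F = 4875.0 N
P = Fv ⇒ v = P/F = 86000 W/4875.0 N = 17.641 m/s = 39.46 mph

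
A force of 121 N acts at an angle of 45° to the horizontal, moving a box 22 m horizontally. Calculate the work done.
W = F·d·cosθ = (121)(22)cos(45°) = 1882 J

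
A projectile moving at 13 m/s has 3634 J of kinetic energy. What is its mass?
m = 2·KE/v² = 2·3634/(13)² = 43.01 kg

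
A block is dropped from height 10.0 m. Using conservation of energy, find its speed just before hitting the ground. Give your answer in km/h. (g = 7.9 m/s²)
mgh = ½mv² ⇒ v = √(2gh) = √(2·7.9·10.0) = 12.5698 m/s = 45.25 km/h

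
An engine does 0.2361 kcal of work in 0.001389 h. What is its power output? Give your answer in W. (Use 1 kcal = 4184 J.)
Convert to SI: W = 987.842 J, t = 5.0004 s
P = W/t = 987.842/5.0004 = 197.6 W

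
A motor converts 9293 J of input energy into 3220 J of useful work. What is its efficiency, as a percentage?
η = W_out/W_in = 3220/9293 = 34.65%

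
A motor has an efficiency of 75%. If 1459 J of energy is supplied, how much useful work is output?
W_out = η·W_in = 0.75·1459 = 1094.25 J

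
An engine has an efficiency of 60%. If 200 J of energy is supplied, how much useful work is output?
W_out = η·W_in = 0.6·200 = 120.0 J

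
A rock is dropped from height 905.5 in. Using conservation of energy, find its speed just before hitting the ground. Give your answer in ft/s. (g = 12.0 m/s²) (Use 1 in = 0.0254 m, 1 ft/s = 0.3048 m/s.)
Convert to SI: h = 22.9997 m
mgh = ½mv² ⇒ v = √(2gh) = √(2·12.0·22.9997) = 23.4945 m/s = 77.08 ft/s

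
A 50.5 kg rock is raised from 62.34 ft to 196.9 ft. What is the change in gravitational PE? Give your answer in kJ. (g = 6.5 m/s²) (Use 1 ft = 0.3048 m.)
Convert to SI: m = 50.5 kg, Δh = 41.0139 m
ΔPE = mgΔh = (50.5)(6.5)(41.0139) = 13462.8 J = 13.46 kJ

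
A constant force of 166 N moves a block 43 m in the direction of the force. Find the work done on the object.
W = F·d = (166)(43) = 7138 J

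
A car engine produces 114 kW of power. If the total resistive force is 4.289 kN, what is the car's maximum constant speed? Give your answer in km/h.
Convert to SI: F = 4289.0 N
P = Fv ⇒ v = P/F = 114000 W/4289.0 N = 26.5796 m/s = 95.69 km/h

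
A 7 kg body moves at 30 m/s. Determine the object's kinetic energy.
KE = ½mv² = ½(7)(30)² = 3150.0 J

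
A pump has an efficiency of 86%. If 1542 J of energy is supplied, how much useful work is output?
W_out = η·W_in = 0.86·1542 = 1326.12 J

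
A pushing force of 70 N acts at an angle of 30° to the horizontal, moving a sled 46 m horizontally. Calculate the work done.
W = F·d·cosθ = (70)(46)cos(30°) = 2789 J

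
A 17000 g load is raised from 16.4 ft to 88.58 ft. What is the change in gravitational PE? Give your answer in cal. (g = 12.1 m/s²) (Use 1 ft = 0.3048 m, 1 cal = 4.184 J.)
Convert to SI: m = 17.0 kg, Δh = 22.0005 m
ΔPE = mgΔh = (17.0)(12.1)(22.0005) = 4525.5 J = 1082 cal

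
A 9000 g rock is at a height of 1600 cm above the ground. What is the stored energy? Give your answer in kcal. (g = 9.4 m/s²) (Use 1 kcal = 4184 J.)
Convert to SI: m = 9.0 kg, h = 16.0 m
PE = mgh = (9.0)(9.4)(16.0) = 1353.6 J = 0.3235 kcal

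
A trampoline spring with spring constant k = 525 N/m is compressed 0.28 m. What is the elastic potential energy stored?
PE = ½kx² = ½(525)(0.28)² = 20.58 J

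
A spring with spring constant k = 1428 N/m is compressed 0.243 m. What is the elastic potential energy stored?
PE = ½kx² = ½(1428)(0.243)² = 42.16 J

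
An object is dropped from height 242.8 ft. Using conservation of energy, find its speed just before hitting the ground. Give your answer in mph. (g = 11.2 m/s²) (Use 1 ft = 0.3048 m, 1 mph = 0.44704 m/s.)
Convert to SI: h = 74.0054 m
mgh = ½mv² ⇒ v = √(2gh) = √(2·11.2·74.0054) = 40.7151 m/s = 91.08 mph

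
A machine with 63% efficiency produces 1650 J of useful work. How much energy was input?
W_in = W_out/η = 1650/0.63 = 2619 J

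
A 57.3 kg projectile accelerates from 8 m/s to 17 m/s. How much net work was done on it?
W = ΔKE = ½m(v₂² − v₁²) = ½(57.3)(17² − 8²) = 6446.25 J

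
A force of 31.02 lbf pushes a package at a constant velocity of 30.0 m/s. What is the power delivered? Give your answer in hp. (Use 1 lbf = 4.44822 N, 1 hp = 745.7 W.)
Convert to SI: F = 137.984 N, v = 30.0 m/s
P = Fv = (137.984)(30.0) = 4139.51 W = 5.551 hp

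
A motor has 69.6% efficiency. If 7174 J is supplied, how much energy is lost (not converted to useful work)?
W_lost = W_in(1 − η) = 7174·(1 − 0.696) = 2181 J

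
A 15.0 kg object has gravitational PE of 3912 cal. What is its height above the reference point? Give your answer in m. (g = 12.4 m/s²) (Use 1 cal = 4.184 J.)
Convert to SI: m = 15.0 kg, PE = 16367.8 J
h = PE/(mg) = 16367.8/(15.0·12.4) = 88.0 m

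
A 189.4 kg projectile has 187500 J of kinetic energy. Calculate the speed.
v = √(2·KE/m) = √(2·187500/189.4) = 44.5 m/s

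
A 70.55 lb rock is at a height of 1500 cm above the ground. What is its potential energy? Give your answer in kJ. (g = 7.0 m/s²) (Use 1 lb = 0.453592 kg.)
Convert to SI: m = 32.0009 kg, h = 15.0 m
PE = mgh = (32.0009)(7.0)(15.0) = 3360.1 J = 3.36 kJ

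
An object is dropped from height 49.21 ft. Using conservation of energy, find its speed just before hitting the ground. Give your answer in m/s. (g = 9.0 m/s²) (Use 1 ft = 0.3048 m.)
Convert to SI: h = 14.9992 m
mgh = ½mv² ⇒ v = √(2gh) = √(2·9.0·14.9992) = 16.43 m/s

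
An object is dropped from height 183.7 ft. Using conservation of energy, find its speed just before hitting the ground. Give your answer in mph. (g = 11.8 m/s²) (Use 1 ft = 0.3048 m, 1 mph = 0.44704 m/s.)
Convert to SI: h = 55.9918 m
mgh = ½mv² ⇒ v = √(2gh) = √(2·11.8·55.9918) = 36.3511 m/s = 81.32 mph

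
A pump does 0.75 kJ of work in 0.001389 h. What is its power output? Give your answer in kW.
Convert to SI: W = 750.0 J, t = 5.0004 s
P = W/t = 750.0/5.0004 = 149.988 W = 0.15 kW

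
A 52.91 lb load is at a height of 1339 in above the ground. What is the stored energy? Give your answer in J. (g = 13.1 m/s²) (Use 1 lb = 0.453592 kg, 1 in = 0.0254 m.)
Convert to SI: m = 23.9996 kg, h = 34.0106 m
PE = mgh = (23.9996)(13.1)(34.0106) = 10690 J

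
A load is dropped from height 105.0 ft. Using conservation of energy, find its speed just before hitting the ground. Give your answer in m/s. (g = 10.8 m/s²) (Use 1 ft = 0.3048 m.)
Convert to SI: h = 32.004 m
mgh = ½mv² ⇒ v = √(2gh) = √(2·10.8·32.004) = 26.29 m/s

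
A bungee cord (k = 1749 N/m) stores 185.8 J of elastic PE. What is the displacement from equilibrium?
x = √(2·PE/k) = √(2·185.8/1749) = 0.4609 m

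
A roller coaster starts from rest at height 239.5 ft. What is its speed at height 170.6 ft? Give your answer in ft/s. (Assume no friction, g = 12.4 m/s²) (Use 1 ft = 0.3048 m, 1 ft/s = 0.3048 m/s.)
Convert to SI: h₁−h₂ = 21.0007 m
mgh₁ = mgh₂ + ½mv² ⇒ v = √(2g(h₁−h₂)) = √(2·12.4·21.0007) = 22.8214 m/s = 74.87 ft/s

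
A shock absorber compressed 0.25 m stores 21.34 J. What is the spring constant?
k = 2·PE/x² = 2·21.34/(0.25)² = 682.9 N/m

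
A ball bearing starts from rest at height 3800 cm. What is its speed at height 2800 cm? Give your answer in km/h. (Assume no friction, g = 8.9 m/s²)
Convert to SI: h₁−h₂ = 10.0 m
mgh₁ = mgh₂ + ½mv² ⇒ v = √(2g(h₁−h₂)) = √(2·8.9·10.0) = 13.3417 m/s = 48.03 km/h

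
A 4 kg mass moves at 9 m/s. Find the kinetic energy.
KE = ½mv² = ½(4)(9)² = 162.0 J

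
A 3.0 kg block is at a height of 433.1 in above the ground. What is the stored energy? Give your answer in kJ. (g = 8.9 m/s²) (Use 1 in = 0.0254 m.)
Convert to SI: m = 3.0 kg, h = 11.0007 m
PE = mgh = (3.0)(8.9)(11.0007) = 293.72 J = 0.2937 kJ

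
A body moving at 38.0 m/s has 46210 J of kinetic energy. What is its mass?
m = 2·KE/v² = 2·46210/(38.0)² = 64.0 kg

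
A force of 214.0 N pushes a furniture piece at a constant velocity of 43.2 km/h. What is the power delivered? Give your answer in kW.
Convert to SI: F = 214.0 N, v = 12.0 m/s
P = Fv = (214.0)(12.0) = 2568.0 W = 2.568 kW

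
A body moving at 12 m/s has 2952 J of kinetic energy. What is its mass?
m = 2·KE/v² = 2·2952/(12)² = 41.0 kg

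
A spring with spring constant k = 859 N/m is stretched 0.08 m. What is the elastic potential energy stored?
PE = ½kx² = ½(859)(0.08)² = 2.749 J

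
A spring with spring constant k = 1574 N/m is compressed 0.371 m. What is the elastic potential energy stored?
PE = ½kx² = ½(1574)(0.371)² = 108.3 J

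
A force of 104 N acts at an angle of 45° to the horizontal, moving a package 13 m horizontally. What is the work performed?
W = F·d·cosθ = (104)(13)cos(45°) = 956.0 J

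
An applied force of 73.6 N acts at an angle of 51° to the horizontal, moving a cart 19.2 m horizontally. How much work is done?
W = F·d·cosθ = (73.6)(19.2)cos(51°) = 889.3 J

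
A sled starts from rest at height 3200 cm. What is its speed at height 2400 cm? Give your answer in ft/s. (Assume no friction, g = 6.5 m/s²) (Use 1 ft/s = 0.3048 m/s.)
Convert to SI: h₁−h₂ = 8.0 m
mgh₁ = mgh₂ + ½mv² ⇒ v = √(2g(h₁−h₂)) = √(2·6.5·8.0) = 10.198 m/s = 33.46 ft/s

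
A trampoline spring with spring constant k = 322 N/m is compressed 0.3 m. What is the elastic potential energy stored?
PE = ½kx² = ½(322)(0.3)² = 14.49 J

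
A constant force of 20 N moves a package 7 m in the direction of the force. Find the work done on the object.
W = F·d = (20)(7) = 140.0 J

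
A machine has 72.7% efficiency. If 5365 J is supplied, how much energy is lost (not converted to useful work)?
W_lost = W_in(1 − η) = 5365·(1 − 0.727) = 1465 J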